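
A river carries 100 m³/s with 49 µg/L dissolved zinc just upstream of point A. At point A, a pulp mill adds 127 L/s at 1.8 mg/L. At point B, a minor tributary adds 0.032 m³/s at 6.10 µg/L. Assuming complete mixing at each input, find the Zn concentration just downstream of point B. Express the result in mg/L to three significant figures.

0.0512 mg/L

49 µg/L = 0.049 mg/L.
127 L/s = 0.127 m³/s.
After input A: C = (100·0.049 + 0.127·1.8) / 100.1 = 0.05122 mg/L.
6.10 µg/L = 0.0061 mg/L.
After input B: C = (100.1·0.05122 + 0.032·0.0061) / 100.2 = 0.05121 mg/L.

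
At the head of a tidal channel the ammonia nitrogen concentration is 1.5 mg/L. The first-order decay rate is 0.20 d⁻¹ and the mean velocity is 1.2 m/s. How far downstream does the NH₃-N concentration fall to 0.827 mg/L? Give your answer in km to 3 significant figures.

309 km

From C = C₀·e^(−kt), t = ln(C₀/C)/k = ln(1.5/0.827)/0.20 = 0.5954/0.20 = 2.977 d.
Distance = v·t = 1.2 m/s × 2.572e+05 s = 3.087e+05 m = 308.7 km.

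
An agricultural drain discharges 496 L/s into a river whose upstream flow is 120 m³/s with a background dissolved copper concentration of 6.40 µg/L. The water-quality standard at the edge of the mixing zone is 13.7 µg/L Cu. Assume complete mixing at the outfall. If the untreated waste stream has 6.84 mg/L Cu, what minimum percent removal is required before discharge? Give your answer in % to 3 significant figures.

496 L/s = 0.496 m³/s.
6.40 µg/L = 0.0064 mg/L.
13.7 µg/L = 0.0137 mg/L.
Mass balance: 0.0137·120.5 = 0.496·Cₑ + 120·0.0064.
Cₑ = (1.651 − 0.768) / 0.496 = 1.78 mg/L.
Required removal = 1 − 1.78/6.84 = 73.98 %.

74.0 %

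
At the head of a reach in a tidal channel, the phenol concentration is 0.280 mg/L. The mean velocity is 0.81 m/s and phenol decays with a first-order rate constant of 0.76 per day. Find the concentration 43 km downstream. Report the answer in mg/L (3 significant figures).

Travel time t = 43 km / 0.81 m/s = 4.3e+04/0.81 = 5.309e+04 s = 0.6144 d.
First-order decay: C = 0.280·exp(−0.76·0.6144) = 0.280·0.6269 = 0.1755 mg/L.

0.176 mg/L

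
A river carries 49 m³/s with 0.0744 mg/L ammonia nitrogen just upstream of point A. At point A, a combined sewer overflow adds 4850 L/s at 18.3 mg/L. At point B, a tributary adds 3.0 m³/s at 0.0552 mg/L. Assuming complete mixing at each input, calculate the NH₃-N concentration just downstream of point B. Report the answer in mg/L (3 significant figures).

1.63 mg/L

4850 L/s = 4.85 m³/s.
After input A: C = (49·0.0744 + 4.85·18.3) / 53.85 = 1.716 mg/L.
After input B: C = (53.85·1.716 + 3·0.0552) / 56.85 = 1.628 mg/L.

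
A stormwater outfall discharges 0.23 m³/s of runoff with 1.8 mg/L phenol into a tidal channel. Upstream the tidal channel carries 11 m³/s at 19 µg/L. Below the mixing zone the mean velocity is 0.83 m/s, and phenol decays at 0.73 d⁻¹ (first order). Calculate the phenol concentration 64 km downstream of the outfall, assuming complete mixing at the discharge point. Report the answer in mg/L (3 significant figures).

19 µg/L = 0.019 mg/L.
After complete mixing, C₀ = (0.23·1.8 + 11·0.019) / 11.23 = 0.05548 mg/L.
Travel time t = 6.4e+04 m / 0.83 m/s = 7.711e+04 s = 0.8925 d.
C = 0.05548·exp(−0.73·0.8925) = 0.05548·0.5213 = 0.02892 mg/L.

0.0289 mg/L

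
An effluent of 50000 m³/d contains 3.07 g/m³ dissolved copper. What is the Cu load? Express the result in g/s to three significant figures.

50000 m³/d = 0.5787 m³/s.
Mass flux = Q·C = 0.5787 m³/s × 3.07 g/m³ = 1.777 g/s.

1.78 g/s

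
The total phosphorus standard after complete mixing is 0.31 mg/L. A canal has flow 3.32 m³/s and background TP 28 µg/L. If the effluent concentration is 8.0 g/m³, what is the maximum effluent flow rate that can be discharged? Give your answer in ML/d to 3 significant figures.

10.5 ML/d

28 µg/L = 0.028 mg/L.
Mass balance at complete mixing: C_std·(Q_w + Q_r) = Q_w·C_e + Q_r·C_b.
Rearranging, Q_w = Q_r·(C_std − C_b)/(C_e − C_std) = 3.32·(0.31 − 0.028) / (8 − 0.31) = 0.1217 m³/s.
= 10.52 ML/d.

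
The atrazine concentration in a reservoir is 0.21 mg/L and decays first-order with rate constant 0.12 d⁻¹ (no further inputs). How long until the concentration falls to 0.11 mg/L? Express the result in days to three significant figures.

t = ln(C₀/C)/k = ln(0.21/0.11)/0.12 = 0.6466/0.12 = 5.389 d.

5.39 d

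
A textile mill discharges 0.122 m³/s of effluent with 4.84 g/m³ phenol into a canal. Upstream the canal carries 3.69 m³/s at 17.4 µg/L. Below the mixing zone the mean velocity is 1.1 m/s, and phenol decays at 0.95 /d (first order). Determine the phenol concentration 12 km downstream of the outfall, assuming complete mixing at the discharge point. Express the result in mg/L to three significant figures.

0.152 mg/L

17.4 µg/L = 0.0174 mg/L.
After complete mixing, C₀ = (0.122·4.84 + 3.69·0.0174) / 3.812 = 0.1717 mg/L.
Travel time t = 1.2e+04 m / 1.1 m/s = 1.091e+04 s = 0.1263 d.
C = 0.1717·exp(−0.95·0.1263) = 0.1717·0.887 = 0.1523 mg/L.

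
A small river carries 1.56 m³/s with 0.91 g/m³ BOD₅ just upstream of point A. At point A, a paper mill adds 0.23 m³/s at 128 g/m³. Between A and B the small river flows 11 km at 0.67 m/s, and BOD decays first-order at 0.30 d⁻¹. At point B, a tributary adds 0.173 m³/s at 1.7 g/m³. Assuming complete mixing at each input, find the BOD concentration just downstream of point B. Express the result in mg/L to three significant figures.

After input A: C = (1.56·0.91 + 0.23·128) / 1.79 = 17.24 mg/L.
Over the 11 km reach to input B (t = 1.642e+04 s = 0.19 d), decay gives C = 17.24·exp(−0.30·0.19) = 16.28 mg/L.
After input B: C = (1.79·16.28 + 0.173·1.7) / 1.963 = 15 mg/L.

15.0 mg/L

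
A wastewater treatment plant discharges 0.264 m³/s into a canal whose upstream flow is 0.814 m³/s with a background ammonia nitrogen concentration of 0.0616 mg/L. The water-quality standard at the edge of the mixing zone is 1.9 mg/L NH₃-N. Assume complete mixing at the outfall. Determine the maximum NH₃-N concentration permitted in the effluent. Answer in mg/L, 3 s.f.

Mass balance: 1.9·1.078 = 0.264·Cₑ + 0.814·0.0616.
Cₑ = (2.048 − 0.05014) / 0.264 = 7.568 mg/L.

7.57 mg/L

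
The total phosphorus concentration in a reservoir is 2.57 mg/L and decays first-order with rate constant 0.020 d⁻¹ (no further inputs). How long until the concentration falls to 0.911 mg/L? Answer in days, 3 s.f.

51.9 d

t = ln(C₀/C)/k = ln(2.57/0.911)/0.020 = 1.037/0.020 = 51.86 d.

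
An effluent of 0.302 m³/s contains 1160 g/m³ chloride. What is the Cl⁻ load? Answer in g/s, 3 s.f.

350 g/s

Mass flux = Q·C = 0.302 m³/s × 1160 g/m³ = 350.3 g/s.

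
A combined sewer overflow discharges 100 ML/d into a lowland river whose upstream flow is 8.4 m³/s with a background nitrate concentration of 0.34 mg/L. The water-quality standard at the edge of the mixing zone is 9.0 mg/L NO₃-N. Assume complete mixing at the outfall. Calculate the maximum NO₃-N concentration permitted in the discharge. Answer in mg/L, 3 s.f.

100 ML/d = 1.157 m³/s.
Mass balance: 9·9.557 = 1.157·Cₑ + 8.4·0.34.
Cₑ = (86.02 − 2.856) / 1.157 = 71.85 mg/L.

71.9 mg/L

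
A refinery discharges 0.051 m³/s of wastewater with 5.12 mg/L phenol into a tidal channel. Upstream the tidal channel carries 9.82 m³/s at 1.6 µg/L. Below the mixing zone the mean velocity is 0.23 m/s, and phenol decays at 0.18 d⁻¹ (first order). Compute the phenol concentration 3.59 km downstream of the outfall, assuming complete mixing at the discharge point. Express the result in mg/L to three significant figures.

1.6 µg/L = 0.0016 mg/L.
After complete mixing, C₀ = (0.051·5.12 + 9.82·0.0016) / 9.871 = 0.02804 mg/L.
Travel time t = 3590 m / 0.23 m/s = 1.561e+04 s = 0.1807 d.
C = 0.02804·exp(−0.18·0.1807) = 0.02804·0.968 = 0.02715 mg/L.

0.0271 mg/L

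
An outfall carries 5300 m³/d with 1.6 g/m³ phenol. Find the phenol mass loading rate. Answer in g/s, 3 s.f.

5300 m³/d = 0.06134 m³/s.
Mass flux = Q·C = 0.06134 m³/s × 1.6 g/m³ = 0.09815 g/s.

0.0981 g/s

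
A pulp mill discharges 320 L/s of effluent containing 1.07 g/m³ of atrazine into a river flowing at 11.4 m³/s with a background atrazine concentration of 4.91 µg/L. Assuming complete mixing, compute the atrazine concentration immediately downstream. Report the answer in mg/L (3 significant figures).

320 L/s = 0.32 m³/s.
4.91 µg/L = 0.00491 mg/L.
Flow-weighted mixing gives C = (0.32·1.07 + 11.4·0.00491) / (0.32 + 11.4) = 0.3984/11.72 = 0.03399 mg/L.

0.0340 mg/L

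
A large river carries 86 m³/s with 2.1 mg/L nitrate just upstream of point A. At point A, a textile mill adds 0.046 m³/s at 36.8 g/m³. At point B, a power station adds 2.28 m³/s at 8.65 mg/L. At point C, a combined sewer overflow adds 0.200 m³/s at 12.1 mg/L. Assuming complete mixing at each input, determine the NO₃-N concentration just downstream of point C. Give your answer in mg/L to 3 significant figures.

After input A: C = (86·2.1 + 0.046·36.8) / 86.05 = 2.119 mg/L.
After input B: C = (86.05·2.119 + 2.28·8.65) / 88.33 = 2.287 mg/L.
After input C: C = (88.33·2.287 + 0.2·12.1) / 88.53 = 2.309 mg/L.

2.31 mg/L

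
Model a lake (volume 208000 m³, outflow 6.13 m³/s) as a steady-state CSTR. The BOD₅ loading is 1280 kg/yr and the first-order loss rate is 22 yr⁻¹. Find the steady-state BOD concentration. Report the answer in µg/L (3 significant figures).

Outflow Q = 6.13 m³/s × 3.156e+07 s/yr = 1.934e+08 m³/yr.
Steady-state CSTR mass balance: W = Q·C + k·V·C, so C = W/(Q + kV).
Q + kV = 1.934e+08 + 22·208000 = 1.98e+08 m³/yr.
C = 1280/1.98e+08 = 6.464e-06 kg/m³ = 0.006464 mg/L = 6.464 µg/L.

6.46 µg/L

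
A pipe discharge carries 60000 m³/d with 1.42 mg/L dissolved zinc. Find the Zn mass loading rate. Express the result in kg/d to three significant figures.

85.2 kg/d

60000 m³/d = 0.6944 m³/s.
Mass flux = Q·C = 0.6944 m³/s × 1.42 g/m³ = 0.9861 g/s.
= 0.9861 g/s × 86.4 = 85.2 kg/d.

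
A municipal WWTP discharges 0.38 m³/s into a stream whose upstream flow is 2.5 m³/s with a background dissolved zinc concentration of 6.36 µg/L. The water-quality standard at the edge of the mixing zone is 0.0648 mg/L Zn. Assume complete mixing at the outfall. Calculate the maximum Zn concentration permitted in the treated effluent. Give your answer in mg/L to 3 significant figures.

6.36 µg/L = 0.00636 mg/L.
Mass balance: 0.0648·2.88 = 0.38·Cₑ + 2.5·0.00636.
Cₑ = (0.1866 − 0.0159) / 0.38 = 0.4493 mg/L.

0.449 mg/L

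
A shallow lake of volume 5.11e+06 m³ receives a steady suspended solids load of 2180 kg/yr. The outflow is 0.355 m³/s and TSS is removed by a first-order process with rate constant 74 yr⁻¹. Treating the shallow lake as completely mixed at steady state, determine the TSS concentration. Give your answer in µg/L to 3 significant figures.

Outflow Q = 0.355 m³/s × 3.156e+07 s/yr = 1.12e+07 m³/yr.
Steady-state CSTR mass balance: W = Q·C + k·V·C, so C = W/(Q + kV).
Q + kV = 1.12e+07 + 74·5.11e+06 = 3.893e+08 m³/yr.
C = 2180/3.893e+08 = 5.599e-06 kg/m³ = 0.005599 mg/L = 5.599 µg/L.

5.60 µg/L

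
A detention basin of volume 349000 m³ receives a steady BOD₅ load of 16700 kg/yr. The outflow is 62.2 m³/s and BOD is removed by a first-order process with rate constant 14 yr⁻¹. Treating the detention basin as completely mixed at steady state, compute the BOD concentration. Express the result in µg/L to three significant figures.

Outflow Q = 62.2 m³/s × 3.156e+07 s/yr = 1.963e+09 m³/yr.
Steady-state CSTR mass balance: W = Q·C + k·V·C, so C = W/(Q + kV).
Q + kV = 1.963e+09 + 14·349000 = 1.968e+09 m³/yr.
C = 16700/1.968e+09 = 8.487e-06 kg/m³ = 0.008487 mg/L = 8.487 µg/L.

8.49 µg/L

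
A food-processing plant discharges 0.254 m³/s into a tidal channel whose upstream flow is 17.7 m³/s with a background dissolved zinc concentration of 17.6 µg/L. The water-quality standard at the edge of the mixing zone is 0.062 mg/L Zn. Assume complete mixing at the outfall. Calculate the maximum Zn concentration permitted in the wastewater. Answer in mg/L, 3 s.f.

3.16 mg/L

17.6 µg/L = 0.0176 mg/L.
Mass balance: 0.062·17.95 = 0.254·Cₑ + 17.7·0.0176.
Cₑ = (1.113 − 0.3115) / 0.254 = 3.156 mg/L.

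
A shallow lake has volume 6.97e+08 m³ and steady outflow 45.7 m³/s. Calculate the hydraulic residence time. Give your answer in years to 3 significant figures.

Q = 45.7 m³/s × 3.156e+07 s/yr = 1.442e+09 m³/yr.
Hydraulic residence time τ = V/Q = 6.97e+08/1.442e+09 = 0.4833 yr.

0.483 yr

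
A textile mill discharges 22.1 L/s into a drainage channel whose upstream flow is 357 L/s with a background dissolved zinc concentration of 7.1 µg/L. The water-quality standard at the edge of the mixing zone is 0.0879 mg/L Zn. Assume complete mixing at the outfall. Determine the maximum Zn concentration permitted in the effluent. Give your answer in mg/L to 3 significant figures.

22.1 L/s = 0.0221 m³/s.
357 L/s = 0.357 m³/s.
7.1 µg/L = 0.0071 mg/L.
Mass balance: 0.0879·0.3791 = 0.0221·Cₑ + 0.357·0.0071.
Cₑ = (0.03332 − 0.002535) / 0.0221 = 1.393 mg/L.

1.39 mg/L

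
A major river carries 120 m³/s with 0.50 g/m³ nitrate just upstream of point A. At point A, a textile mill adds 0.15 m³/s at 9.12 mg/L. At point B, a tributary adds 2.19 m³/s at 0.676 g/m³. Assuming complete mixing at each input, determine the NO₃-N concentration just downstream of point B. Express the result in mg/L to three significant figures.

0.514 mg/L

After input A: C = (120·0.5 + 0.15·9.12) / 120.2 = 0.5108 mg/L.
After input B: C = (120.2·0.5108 + 2.19·0.676) / 122.3 = 0.5137 mg/L.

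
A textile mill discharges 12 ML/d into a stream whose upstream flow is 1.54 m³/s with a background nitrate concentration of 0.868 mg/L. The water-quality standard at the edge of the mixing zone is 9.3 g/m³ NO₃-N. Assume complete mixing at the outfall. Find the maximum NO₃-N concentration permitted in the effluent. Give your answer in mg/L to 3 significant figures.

103 mg/L

12 ML/d = 0.1389 m³/s.
Mass balance: 9.3·1.679 = 0.1389·Cₑ + 1.54·0.868.
Cₑ = (15.61 − 1.337) / 0.1389 = 102.8 mg/L.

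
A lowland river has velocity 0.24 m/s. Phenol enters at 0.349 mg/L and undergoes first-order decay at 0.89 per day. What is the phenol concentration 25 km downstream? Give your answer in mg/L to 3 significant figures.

Travel time t = 25 km / 0.24 m/s = 2.5e+04/0.24 = 1.042e+05 s = 1.206 d.
First-order decay: C = 0.349·exp(−0.89·1.206) = 0.349·0.342 = 0.1193 mg/L.

0.119 mg/L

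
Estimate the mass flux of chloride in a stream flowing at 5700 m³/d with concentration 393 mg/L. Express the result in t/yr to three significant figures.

818 t/yr

5700 m³/d = 0.06597 m³/s.
Mass flux = Q·C = 0.06597 m³/s × 393 g/m³ = 25.93 g/s.
= 25.93 g/s × 31.56 = 818.2 t/yr.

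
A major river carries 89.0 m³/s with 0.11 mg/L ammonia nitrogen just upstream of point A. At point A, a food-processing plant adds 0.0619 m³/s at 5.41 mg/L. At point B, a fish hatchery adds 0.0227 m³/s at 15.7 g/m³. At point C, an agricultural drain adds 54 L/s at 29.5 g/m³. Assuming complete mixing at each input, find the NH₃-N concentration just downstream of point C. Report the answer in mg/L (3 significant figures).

After input A: C = (89·0.11 + 0.0619·5.41) / 89.06 = 0.1137 mg/L.
After input B: C = (89.06·0.1137 + 0.0227·15.7) / 89.08 = 0.1177 mg/L.
54 L/s = 0.054 m³/s.
After input C: C = (89.08·0.1177 + 0.054·29.5) / 89.14 = 0.1355 mg/L.

0.135 mg/L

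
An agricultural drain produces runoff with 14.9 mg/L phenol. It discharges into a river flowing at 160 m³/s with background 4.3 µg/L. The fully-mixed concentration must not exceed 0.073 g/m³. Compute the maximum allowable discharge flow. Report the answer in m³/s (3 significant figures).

0.741 m³/s

4.3 µg/L = 0.0043 mg/L.
Mass balance at complete mixing: C_std·(Q_w + Q_r) = Q_w·C_e + Q_r·C_b.
Rearranging, Q_w = Q_r·(C_std − C_b)/(C_e − C_std) = 160·(0.073 − 0.0043) / (14.9 − 0.073) = 0.7414 m³/s.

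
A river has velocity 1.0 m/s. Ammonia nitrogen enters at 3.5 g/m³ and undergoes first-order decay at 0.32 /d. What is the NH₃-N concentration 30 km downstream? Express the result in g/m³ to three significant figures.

3.13 g/m³

Travel time t = 30 km / 1.0 m/s = 3e+04/1.0 = 3e+04 s = 0.3472 d.
First-order decay: C = 3.5·exp(−0.32·0.3472) = 3.5·0.8948 = 3.132 g/m³.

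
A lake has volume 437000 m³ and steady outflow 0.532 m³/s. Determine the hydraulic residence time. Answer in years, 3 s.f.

Q = 0.532 m³/s × 3.156e+07 s/yr = 1.679e+07 m³/yr.
Hydraulic residence time τ = V/Q = 437000/1.679e+07 = 0.02603 yr.

0.0260 yr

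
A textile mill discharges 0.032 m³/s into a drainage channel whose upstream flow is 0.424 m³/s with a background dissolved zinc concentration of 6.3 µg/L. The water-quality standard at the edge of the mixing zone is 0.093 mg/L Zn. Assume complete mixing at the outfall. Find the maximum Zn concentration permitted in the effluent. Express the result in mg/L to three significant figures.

6.3 µg/L = 0.0063 mg/L.
Mass balance: 0.093·0.456 = 0.032·Cₑ + 0.424·0.0063.
Cₑ = (0.04241 − 0.002671) / 0.032 = 1.242 mg/L.

1.24 mg/L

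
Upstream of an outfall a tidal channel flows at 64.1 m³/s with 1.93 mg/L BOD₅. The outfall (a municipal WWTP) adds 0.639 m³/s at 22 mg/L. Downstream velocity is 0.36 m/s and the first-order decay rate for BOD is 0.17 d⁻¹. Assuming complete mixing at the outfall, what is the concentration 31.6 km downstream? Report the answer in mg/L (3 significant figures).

After complete mixing, C₀ = (0.639·22 + 64.1·1.93) / 64.74 = 2.128 mg/L.
Travel time t = 3.16e+04 m / 0.36 m/s = 8.778e+04 s = 1.016 d.
C = 2.128·exp(−0.17·1.016) = 2.128·0.8414 = 1.791 mg/L.

1.79 mg/L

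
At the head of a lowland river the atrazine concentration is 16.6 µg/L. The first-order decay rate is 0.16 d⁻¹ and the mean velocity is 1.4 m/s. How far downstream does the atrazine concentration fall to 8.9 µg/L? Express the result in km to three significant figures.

471 km

From C = C₀·e^(−kt), t = ln(C₀/C)/k = ln(16.6/8.9)/0.16 = 0.6234/0.16 = 3.896 d.
Distance = v·t = 1.4 m/s × 3.366e+05 s = 4.713e+05 m = 471.3 km.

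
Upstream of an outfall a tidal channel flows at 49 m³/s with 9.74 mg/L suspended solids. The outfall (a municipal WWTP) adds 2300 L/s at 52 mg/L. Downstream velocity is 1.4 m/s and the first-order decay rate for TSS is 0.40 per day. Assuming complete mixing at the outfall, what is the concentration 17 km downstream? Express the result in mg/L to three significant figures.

2300 L/s = 2.3 m³/s.
After complete mixing, C₀ = (2.3·52 + 49·9.74) / 51.3 = 11.63 mg/L.
Travel time t = 1.7e+04 m / 1.4 m/s = 1.214e+04 s = 0.1405 d.
C = 11.63·exp(−0.40·0.1405) = 11.63·0.9453 = 11 mg/L.

11.0 mg/L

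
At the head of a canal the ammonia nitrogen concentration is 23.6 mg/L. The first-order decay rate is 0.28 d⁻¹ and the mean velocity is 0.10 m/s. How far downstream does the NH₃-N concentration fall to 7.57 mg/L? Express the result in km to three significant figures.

From C = C₀·e^(−kt), t = ln(C₀/C)/k = ln(23.6/7.57)/0.28 = 1.137/0.28 = 4.061 d.
Distance = v·t = 0.10 m/s × 3.509e+05 s = 3.509e+04 m = 35.09 km.

35.1 km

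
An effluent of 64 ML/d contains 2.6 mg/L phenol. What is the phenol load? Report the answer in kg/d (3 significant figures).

166 kg/d

64 ML/d = 0.7407 m³/s.
Mass flux = Q·C = 0.7407 m³/s × 2.6 g/m³ = 1.926 g/s.
= 1.926 g/s × 86.4 = 166.4 kg/d.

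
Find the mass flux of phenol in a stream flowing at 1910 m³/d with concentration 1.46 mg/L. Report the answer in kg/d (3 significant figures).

2.79 kg/d

1910 m³/d = 0.02211 m³/s.
Mass flux = Q·C = 0.02211 m³/s × 1.46 g/m³ = 0.03228 g/s.
= 0.03228 g/s × 86.4 = 2.789 kg/d.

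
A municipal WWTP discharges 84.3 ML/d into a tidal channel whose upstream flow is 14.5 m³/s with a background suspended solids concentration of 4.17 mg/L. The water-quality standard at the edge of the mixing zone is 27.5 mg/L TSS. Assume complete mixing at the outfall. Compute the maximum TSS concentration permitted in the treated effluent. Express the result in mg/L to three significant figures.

374 mg/L

84.3 ML/d = 0.9757 m³/s.
Mass balance: 27.5·15.48 = 0.9757·Cₑ + 14.5·4.17.
Cₑ = (425.6 − 60.46) / 0.9757 = 374.2 mg/L.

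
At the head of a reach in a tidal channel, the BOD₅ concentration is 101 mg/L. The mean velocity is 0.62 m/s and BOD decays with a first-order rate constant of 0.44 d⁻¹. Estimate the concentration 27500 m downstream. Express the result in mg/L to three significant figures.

80.6 mg/L

Travel time t = 27500 m / 0.62 m/s = 2.75e+04/0.62 = 4.435e+04 s = 0.5134 d.
First-order decay: C = 101·exp(−0.44·0.5134) = 101·0.7978 = 80.58 mg/L.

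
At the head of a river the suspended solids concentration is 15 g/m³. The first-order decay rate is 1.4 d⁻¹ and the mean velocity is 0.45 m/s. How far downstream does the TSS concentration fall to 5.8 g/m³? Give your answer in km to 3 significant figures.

From C = C₀·e^(−kt), t = ln(C₀/C)/k = ln(15/5.8)/1.4 = 0.9502/1.4 = 0.6787 d.
Distance = v·t = 0.45 m/s × 5.864e+04 s = 2.639e+04 m = 26.39 km.

26.4 km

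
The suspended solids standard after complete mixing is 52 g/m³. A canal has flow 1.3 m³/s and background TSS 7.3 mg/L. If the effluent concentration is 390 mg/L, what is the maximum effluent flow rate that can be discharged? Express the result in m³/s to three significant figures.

0.172 m³/s

Mass balance at complete mixing: C_std·(Q_w + Q_r) = Q_w·C_e + Q_r·C_b.
Rearranging, Q_w = Q_r·(C_std − C_b)/(C_e − C_std) = 1.3·(52 − 7.3) / (390 − 52) = 0.1719 m³/s.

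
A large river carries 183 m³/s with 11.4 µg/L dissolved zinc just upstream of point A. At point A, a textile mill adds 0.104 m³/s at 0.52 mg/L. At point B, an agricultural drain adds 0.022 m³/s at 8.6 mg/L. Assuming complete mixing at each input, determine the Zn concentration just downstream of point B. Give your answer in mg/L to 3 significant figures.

11.4 µg/L = 0.0114 mg/L.
After input A: C = (183·0.0114 + 0.104·0.52) / 183.1 = 0.01169 mg/L.
After input B: C = (183.1·0.01169 + 0.022·8.6) / 183.1 = 0.01272 mg/L.

0.0127 mg/L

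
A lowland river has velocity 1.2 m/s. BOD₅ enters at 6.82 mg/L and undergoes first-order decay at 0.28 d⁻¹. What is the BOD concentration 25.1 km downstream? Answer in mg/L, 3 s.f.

Travel time t = 25.1 km / 1.2 m/s = 2.51e+04/1.2 = 2.092e+04 s = 0.2421 d.
First-order decay: C = 6.82·exp(−0.28·0.2421) = 6.82·0.9345 = 6.373 mg/L.

6.37 mg/L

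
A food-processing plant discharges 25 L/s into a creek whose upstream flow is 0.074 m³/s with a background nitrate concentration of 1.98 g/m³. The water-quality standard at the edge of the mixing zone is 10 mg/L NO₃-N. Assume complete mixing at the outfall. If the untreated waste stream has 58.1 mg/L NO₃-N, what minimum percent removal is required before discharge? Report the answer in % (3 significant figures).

41.9 %

25 L/s = 0.025 m³/s.
Mass balance: 10·0.099 = 0.025·Cₑ + 0.074·1.98.
Cₑ = (0.99 − 0.1465) / 0.025 = 33.74 mg/L.
Required removal = 1 − 33.74/58.1 = 41.93 %.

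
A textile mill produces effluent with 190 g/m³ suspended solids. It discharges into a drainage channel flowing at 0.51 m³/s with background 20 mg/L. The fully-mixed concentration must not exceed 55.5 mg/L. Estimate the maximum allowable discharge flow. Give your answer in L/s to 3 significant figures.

Mass balance at complete mixing: C_std·(Q_w + Q_r) = Q_w·C_e + Q_r·C_b.
Rearranging, Q_w = Q_r·(C_std − C_b)/(C_e − C_std) = 0.51·(55.5 − 20) / (190 − 55.5) = 0.1346 m³/s.
= 134.6 L/s.

135 L/s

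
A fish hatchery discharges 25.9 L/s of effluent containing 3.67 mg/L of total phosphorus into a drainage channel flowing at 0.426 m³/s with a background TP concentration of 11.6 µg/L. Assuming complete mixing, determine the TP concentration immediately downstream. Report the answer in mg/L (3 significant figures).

25.9 L/s = 0.0259 m³/s.
11.6 µg/L = 0.0116 mg/L.
Flow-weighted mixing gives C = (0.0259·3.67 + 0.426·0.0116) / (0.0259 + 0.426) = 0.09999/0.4519 = 0.2213 mg/L.

0.221 mg/L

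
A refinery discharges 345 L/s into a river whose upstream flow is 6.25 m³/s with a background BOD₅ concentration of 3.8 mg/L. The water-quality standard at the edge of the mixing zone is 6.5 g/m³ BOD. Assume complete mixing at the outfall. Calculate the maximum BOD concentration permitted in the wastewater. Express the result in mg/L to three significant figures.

345 L/s = 0.345 m³/s.
Mass balance: 6.5·6.595 = 0.345·Cₑ + 6.25·3.8.
Cₑ = (42.87 − 23.75) / 0.345 = 55.41 mg/L.

55.4 mg/L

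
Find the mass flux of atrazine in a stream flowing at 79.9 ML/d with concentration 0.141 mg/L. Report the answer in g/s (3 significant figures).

0.130 g/s

79.9 ML/d = 0.9248 m³/s.
Mass flux = Q·C = 0.9248 m³/s × 0.141 g/m³ = 0.1304 g/s.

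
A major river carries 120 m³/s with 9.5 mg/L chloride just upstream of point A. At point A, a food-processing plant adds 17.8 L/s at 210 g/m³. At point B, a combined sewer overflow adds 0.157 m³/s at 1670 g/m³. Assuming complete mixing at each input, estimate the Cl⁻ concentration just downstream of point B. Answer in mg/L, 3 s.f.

17.8 L/s = 0.0178 m³/s.
After input A: C = (120·9.5 + 0.0178·210) / 120 = 9.53 mg/L.
After input B: C = (120·9.53 + 0.157·1670) / 120.2 = 11.7 mg/L.

11.7 mg/L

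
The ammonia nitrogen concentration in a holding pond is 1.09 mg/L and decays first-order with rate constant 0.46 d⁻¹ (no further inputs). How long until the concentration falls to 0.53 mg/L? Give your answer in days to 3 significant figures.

t = ln(C₀/C)/k = ln(1.09/0.53)/0.46 = 0.7211/0.46 = 1.568 d.

1.57 d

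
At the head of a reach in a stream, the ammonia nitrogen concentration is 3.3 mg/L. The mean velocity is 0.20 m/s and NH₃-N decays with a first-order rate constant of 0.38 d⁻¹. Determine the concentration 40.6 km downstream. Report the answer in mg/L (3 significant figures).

1.35 mg/L

Travel time t = 40.6 km / 0.20 m/s = 4.06e+04/0.20 = 2.03e+05 s = 2.35 d.
First-order decay: C = 3.3·exp(−0.38·2.35) = 3.3·0.4095 = 1.351 mg/L.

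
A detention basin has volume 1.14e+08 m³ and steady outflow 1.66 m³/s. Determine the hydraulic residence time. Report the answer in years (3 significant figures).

2.18 yr

Q = 1.66 m³/s × 3.156e+07 s/yr = 5.239e+07 m³/yr.
Hydraulic residence time τ = V/Q = 1.14e+08/5.239e+07 = 2.176 yr.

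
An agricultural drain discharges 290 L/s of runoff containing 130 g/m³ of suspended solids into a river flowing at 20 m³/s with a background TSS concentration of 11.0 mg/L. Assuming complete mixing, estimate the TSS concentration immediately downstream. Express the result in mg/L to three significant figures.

12.7 mg/L

290 L/s = 0.29 m³/s.
Conservation of mass across the mixing zone: C = (0.29·130 + 20·11) / (0.29 + 20) = 257.7/20.29 = 12.7 mg/L.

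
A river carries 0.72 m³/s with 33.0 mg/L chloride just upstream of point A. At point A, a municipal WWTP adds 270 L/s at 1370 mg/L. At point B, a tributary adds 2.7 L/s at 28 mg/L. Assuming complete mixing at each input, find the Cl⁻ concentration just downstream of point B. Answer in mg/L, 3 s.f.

397 mg/L

270 L/s = 0.27 m³/s.
After input A: C = (0.72·33 + 0.27·1370) / 0.99 = 397.6 mg/L.
2.7 L/s = 0.0027 m³/s.
After input B: C = (0.99·397.6 + 0.0027·28) / 0.9927 = 396.6 mg/L.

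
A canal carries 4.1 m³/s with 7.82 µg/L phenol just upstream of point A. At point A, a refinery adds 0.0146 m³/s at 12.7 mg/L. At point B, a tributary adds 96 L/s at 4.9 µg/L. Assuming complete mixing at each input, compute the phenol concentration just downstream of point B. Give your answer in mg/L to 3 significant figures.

0.0518 mg/L

7.82 µg/L = 0.00782 mg/L.
After input A: C = (4.1·0.00782 + 0.0146·12.7) / 4.115 = 0.05286 mg/L.
96 L/s = 0.096 m³/s.
4.9 µg/L = 0.0049 mg/L.
After input B: C = (4.115·0.05286 + 0.096·0.0049) / 4.211 = 0.05176 mg/L.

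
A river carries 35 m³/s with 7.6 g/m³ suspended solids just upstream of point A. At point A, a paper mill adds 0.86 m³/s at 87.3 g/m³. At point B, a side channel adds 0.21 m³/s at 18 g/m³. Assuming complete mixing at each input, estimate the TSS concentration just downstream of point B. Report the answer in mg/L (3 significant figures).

After input A: C = (35·7.6 + 0.86·87.3) / 35.86 = 9.511 mg/L.
After input B: C = (35.86·9.511 + 0.21·18) / 36.07 = 9.561 mg/L.

9.56 mg/L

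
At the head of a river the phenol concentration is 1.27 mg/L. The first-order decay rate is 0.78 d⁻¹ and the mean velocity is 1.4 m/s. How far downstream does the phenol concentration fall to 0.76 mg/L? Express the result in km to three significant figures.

79.6 km

From C = C₀·e^(−kt), t = ln(C₀/C)/k = ln(1.27/0.76)/0.78 = 0.5135/0.78 = 0.6583 d.
Distance = v·t = 1.4 m/s × 5.687e+04 s = 7.962e+04 m = 79.62 km.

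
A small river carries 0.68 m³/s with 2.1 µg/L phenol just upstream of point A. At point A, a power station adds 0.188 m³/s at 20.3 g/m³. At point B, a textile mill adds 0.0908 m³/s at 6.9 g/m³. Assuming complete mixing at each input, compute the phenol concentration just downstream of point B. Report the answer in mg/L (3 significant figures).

4.64 mg/L

2.1 µg/L = 0.0021 mg/L.
After input A: C = (0.68·0.0021 + 0.188·20.3) / 0.868 = 4.398 mg/L.
After input B: C = (0.868·4.398 + 0.0908·6.9) / 0.9588 = 4.635 mg/L.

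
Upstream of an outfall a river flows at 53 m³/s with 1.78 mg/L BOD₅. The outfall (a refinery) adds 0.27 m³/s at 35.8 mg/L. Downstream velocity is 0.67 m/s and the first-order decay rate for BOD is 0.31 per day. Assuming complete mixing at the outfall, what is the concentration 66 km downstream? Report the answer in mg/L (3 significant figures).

After complete mixing, C₀ = (0.27·35.8 + 53·1.78) / 53.27 = 1.952 mg/L.
Travel time t = 6.6e+04 m / 0.67 m/s = 9.851e+04 s = 1.14 d.
C = 1.952·exp(−0.31·1.14) = 1.952·0.7023 = 1.371 mg/L.

1.37 mg/L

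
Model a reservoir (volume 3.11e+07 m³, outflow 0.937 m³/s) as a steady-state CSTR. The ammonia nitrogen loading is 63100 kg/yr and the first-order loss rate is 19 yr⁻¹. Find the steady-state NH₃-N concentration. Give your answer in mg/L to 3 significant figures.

0.102 mg/L

Outflow Q = 0.937 m³/s × 3.156e+07 s/yr = 2.957e+07 m³/yr.
Steady-state CSTR mass balance: W = Q·C + k·V·C, so C = W/(Q + kV).
Q + kV = 2.957e+07 + 19·3.11e+07 = 6.205e+08 m³/yr.
C = 63100/6.205e+08 = 0.0001017 kg/m³ = 0.1017 mg/L.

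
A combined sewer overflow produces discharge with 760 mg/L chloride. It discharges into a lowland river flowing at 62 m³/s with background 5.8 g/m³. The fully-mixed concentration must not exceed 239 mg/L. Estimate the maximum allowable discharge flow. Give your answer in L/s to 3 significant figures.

Mass balance at complete mixing: C_std·(Q_w + Q_r) = Q_w·C_e + Q_r·C_b.
Rearranging, Q_w = Q_r·(C_std − C_b)/(C_e − C_std) = 62·(239 − 5.8) / (760 − 239) = 27.75 m³/s.
= 2.775e+04 L/s.

27800 L/s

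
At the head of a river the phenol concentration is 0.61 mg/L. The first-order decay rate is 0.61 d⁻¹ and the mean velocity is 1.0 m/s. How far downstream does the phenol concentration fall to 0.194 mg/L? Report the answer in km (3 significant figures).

162 km

From C = C₀·e^(−kt), t = ln(C₀/C)/k = ln(0.61/0.194)/0.61 = 1.146/0.61 = 1.878 d.
Distance = v·t = 1.0 m/s × 1.623e+05 s = 1.623e+05 m = 162.3 km.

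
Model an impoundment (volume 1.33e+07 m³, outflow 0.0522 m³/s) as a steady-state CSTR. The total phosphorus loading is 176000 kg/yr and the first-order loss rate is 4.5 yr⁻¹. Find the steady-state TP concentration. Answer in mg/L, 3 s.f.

2.86 mg/L

Outflow Q = 0.0522 m³/s × 3.156e+07 s/yr = 1.647e+06 m³/yr.
Steady-state CSTR mass balance: W = Q·C + k·V·C, so C = W/(Q + kV).
Q + kV = 1.647e+06 + 4.5·1.33e+07 = 6.15e+07 m³/yr.
C = 176000/6.15e+07 = 0.002862 kg/m³ = 2.862 mg/L.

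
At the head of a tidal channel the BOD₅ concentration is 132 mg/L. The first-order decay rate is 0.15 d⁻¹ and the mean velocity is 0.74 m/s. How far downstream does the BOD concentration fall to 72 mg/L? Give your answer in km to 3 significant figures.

From C = C₀·e^(−kt), t = ln(C₀/C)/k = ln(132/72)/0.15 = 0.6061/0.15 = 4.041 d.
Distance = v·t = 0.74 m/s × 3.491e+05 s = 2.584e+05 m = 258.4 km.

258 km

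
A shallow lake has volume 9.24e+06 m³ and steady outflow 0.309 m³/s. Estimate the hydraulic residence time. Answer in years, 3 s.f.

0.948 yr

Q = 0.309 m³/s × 3.156e+07 s/yr = 9.751e+06 m³/yr.
Hydraulic residence time τ = V/Q = 9.24e+06/9.751e+06 = 0.9476 yr.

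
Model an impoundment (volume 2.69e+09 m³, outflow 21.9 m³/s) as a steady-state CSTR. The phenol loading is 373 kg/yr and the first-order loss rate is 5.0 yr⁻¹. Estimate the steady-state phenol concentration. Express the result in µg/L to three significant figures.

0.0264 µg/L

Outflow Q = 21.9 m³/s × 3.156e+07 s/yr = 6.911e+08 m³/yr.
Steady-state CSTR mass balance: W = Q·C + k·V·C, so C = W/(Q + kV).
Q + kV = 6.911e+08 + 5.0·2.69e+09 = 1.414e+10 m³/yr.
C = 373/1.414e+10 = 2.638e-08 kg/m³ = 2.638e-05 mg/L = 0.02638 µg/L.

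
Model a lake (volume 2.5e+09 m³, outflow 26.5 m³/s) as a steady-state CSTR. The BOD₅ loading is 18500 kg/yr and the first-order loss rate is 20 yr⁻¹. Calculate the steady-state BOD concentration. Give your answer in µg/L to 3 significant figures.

0.364 µg/L

Outflow Q = 26.5 m³/s × 3.156e+07 s/yr = 8.363e+08 m³/yr.
Steady-state CSTR mass balance: W = Q·C + k·V·C, so C = W/(Q + kV).
Q + kV = 8.363e+08 + 20·2.5e+09 = 5.084e+10 m³/yr.
C = 18500/5.084e+10 = 3.639e-07 kg/m³ = 0.0003639 mg/L = 0.3639 µg/L.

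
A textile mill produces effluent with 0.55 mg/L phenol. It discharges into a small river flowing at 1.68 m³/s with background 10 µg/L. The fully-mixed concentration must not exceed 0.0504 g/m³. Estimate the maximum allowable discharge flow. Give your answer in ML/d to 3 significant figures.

10 µg/L = 0.01 mg/L.
Mass balance at complete mixing: C_std·(Q_w + Q_r) = Q_w·C_e + Q_r·C_b.
Rearranging, Q_w = Q_r·(C_std − C_b)/(C_e − C_std) = 1.68·(0.0504 − 0.01) / (0.55 − 0.0504) = 0.1359 m³/s.
= 11.74 ML/d.

11.7 ML/d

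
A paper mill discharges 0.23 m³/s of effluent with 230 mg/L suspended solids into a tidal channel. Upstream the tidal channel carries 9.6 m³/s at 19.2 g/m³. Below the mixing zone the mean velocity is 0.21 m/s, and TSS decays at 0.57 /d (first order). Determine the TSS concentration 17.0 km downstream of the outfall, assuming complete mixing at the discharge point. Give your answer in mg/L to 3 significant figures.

14.1 mg/L

After complete mixing, C₀ = (0.23·230 + 9.6·19.2) / 9.83 = 24.13 mg/L.
Travel time t = 1.7e+04 m / 0.21 m/s = 8.095e+04 s = 0.9369 d.
C = 24.13·exp(−0.57·0.9369) = 24.13·0.5862 = 14.15 mg/L.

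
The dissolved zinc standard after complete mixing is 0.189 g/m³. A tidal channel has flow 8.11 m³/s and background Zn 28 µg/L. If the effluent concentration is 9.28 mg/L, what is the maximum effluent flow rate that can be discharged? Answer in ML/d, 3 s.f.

12.4 ML/d

28 µg/L = 0.028 mg/L.
Mass balance at complete mixing: C_std·(Q_w + Q_r) = Q_w·C_e + Q_r·C_b.
Rearranging, Q_w = Q_r·(C_std − C_b)/(C_e − C_std) = 8.11·(0.189 − 0.028) / (9.28 − 0.189) = 0.1436 m³/s.
= 12.41 ML/d.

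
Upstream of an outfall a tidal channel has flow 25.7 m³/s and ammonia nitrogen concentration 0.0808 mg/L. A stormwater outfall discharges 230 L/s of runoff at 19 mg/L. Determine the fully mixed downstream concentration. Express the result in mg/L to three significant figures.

230 L/s = 0.23 m³/s.
Flow-weighted mixing gives C = (0.23·19 + 25.7·0.0808) / (0.23 + 25.7) = 6.447/25.93 = 0.2486 mg/L.

0.249 mg/L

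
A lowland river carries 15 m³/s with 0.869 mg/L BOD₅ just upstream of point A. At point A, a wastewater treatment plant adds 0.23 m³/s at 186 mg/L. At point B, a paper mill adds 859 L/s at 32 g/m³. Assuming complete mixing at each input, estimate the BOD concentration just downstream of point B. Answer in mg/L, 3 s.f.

5.18 mg/L

After input A: C = (15·0.869 + 0.23·186) / 15.23 = 3.665 mg/L.
859 L/s = 0.859 m³/s.
After input B: C = (15.23·3.665 + 0.859·32) / 16.09 = 5.178 mg/L.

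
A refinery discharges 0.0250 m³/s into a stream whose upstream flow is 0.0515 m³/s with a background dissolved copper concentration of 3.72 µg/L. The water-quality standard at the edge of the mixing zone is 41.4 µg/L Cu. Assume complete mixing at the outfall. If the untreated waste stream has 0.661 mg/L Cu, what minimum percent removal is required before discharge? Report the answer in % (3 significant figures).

3.72 µg/L = 0.00372 mg/L.
41.4 µg/L = 0.0414 mg/L.
Mass balance: 0.0414·0.0765 = 0.025·Cₑ + 0.0515·0.00372.
Cₑ = (0.003167 − 0.0001916) / 0.025 = 0.119 mg/L.
Required removal = 1 − 0.119/0.661 = 81.99 %.

82.0 %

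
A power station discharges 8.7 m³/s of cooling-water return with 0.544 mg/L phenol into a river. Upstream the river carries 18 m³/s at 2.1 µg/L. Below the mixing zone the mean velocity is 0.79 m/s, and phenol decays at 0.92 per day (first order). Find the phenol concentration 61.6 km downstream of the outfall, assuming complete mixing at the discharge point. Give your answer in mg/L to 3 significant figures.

0.0779 mg/L

2.1 µg/L = 0.0021 mg/L.
After complete mixing, C₀ = (8.7·0.544 + 18·0.0021) / 26.7 = 0.1787 mg/L.
Travel time t = 6.16e+04 m / 0.79 m/s = 7.797e+04 s = 0.9025 d.
C = 0.1787·exp(−0.92·0.9025) = 0.1787·0.4359 = 0.07789 mg/L.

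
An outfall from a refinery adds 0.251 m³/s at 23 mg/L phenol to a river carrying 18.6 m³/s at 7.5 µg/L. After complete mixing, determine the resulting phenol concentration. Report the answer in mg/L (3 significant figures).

7.5 µg/L = 0.0075 mg/L.
Flow-weighted mixing gives C = (0.251·23 + 18.6·0.0075) / (0.251 + 18.6) = 5.912/18.85 = 0.3136 mg/L.

0.314 mg/L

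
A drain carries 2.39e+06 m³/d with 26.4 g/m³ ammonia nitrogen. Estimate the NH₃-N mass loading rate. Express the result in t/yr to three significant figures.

2.39e+06 m³/d = 27.66 m³/s.
Mass flux = Q·C = 27.66 m³/s × 26.4 g/m³ = 730.3 g/s.
= 730.3 g/s × 31.56 = 2.305e+04 t/yr.

23000 t/yr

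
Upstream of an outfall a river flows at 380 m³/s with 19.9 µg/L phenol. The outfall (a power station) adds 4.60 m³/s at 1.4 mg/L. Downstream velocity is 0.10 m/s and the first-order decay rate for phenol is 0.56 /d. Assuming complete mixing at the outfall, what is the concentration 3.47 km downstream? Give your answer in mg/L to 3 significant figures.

0.0291 mg/L

19.9 µg/L = 0.0199 mg/L.
After complete mixing, C₀ = (4.6·1.4 + 380·0.0199) / 384.6 = 0.03641 mg/L.
Travel time t = 3470 m / 0.10 m/s = 3.47e+04 s = 0.4016 d.
C = 0.03641·exp(−0.56·0.4016) = 0.03641·0.7986 = 0.02907 mg/L.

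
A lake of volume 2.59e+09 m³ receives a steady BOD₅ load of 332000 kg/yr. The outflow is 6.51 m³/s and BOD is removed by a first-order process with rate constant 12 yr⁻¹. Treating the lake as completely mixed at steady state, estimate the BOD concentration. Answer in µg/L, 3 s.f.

Outflow Q = 6.51 m³/s × 3.156e+07 s/yr = 2.054e+08 m³/yr.
Steady-state CSTR mass balance: W = Q·C + k·V·C, so C = W/(Q + kV).
Q + kV = 2.054e+08 + 12·2.59e+09 = 3.129e+10 m³/yr.
C = 332000/3.129e+10 = 1.061e-05 kg/m³ = 0.01061 mg/L = 10.61 µg/L.

10.6 µg/L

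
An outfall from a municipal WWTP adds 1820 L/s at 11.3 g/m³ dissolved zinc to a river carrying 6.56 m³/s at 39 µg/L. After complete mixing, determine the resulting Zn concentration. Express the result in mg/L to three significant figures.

1820 L/s = 1.82 m³/s.
39 µg/L = 0.039 mg/L.
By mass balance at complete mixing, C = (1.82·11.3 + 6.56·0.039) / (1.82 + 6.56) = 20.82/8.38 = 2.485 mg/L.

2.48 mg/L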